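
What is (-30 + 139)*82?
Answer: 8938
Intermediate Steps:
(-30 + 139)*82 = 109*82 = 8938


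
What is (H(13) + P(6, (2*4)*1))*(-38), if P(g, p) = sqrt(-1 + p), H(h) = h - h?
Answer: -38*sqrt(7) ≈ -100.54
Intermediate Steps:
H(h) = 0
(H(13) + P(6, (2*4)*1))*(-38) = (0 + sqrt(-1 + (2*4)*1))*(-38) = (0 + sqrt(-1 + 8*1))*(-38) = (0 + sqrt(-1 + 8))*(-38) = (0 + sqrt(7))*(-38) = sqrt(7)*(-38) = -38*sqrt(7)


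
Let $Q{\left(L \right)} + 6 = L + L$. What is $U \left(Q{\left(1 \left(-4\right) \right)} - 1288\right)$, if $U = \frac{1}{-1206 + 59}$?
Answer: $\frac{42}{37} \approx 1.1351$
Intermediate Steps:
$U = - \frac{1}{1147}$ ($U = \frac{1}{-1147} = - \frac{1}{1147} \approx -0.00087184$)
$Q{\left(L \right)} = -6 + 2 L$ ($Q{\left(L \right)} = -6 + \left(L + L\right) = -6 + 2 L$)
$U \left(Q{\left(1 \left(-4\right) \right)} - 1288\right) = - \frac{\left(-6 + 2 \cdot 1 \left(-4\right)\right) - 1288}{1147} = - \frac{\left(-6 + 2 \left(-4\right)\right) - 1288}{1147} = - \frac{\left(-6 - 8\right) - 1288}{1147} = - \frac{-14 - 1288}{1147} = \left(- \frac{1}{1147}\right) \left(-1302\right) = \frac{42}{37}$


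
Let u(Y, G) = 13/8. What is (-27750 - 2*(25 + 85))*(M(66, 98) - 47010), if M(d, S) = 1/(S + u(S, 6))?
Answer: 1047950927140/797 ≈ 1.3149e+9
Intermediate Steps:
u(Y, G) = 13/8 (u(Y, G) = 13*(1/8) = 13/8)
M(d, S) = 1/(13/8 + S) (M(d, S) = 1/(S + 13/8) = 1/(13/8 + S))
(-27750 - 2*(25 + 85))*(M(66, 98) - 47010) = (-27750 - 2*(25 + 85))*(8/(13 + 8*98) - 47010) = (-27750 - 2*110)*(8/(13 + 784) - 47010) = (-27750 - 220)*(8/797 - 47010) = -27970*(8*(1/797) - 47010) = -27970*(8/797 - 47010) = -27970*(-37466962/797) = 1047950927140/797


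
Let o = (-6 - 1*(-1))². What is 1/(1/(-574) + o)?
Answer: 574/14349 ≈ 0.040003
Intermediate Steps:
o = 25 (o = (-6 + 1)² = (-5)² = 25)
1/(1/(-574) + o) = 1/(1/(-574) + 25) = 1/(-1/574 + 25) = 1/(14349/574) = 574/14349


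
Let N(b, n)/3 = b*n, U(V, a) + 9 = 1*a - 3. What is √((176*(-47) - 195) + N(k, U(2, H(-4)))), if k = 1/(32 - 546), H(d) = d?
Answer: I*√559230715/257 ≈ 92.016*I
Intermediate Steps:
k = -1/514 (k = 1/(-514) = -1/514 ≈ -0.0019455)
U(V, a) = -12 + a (U(V, a) = -9 + (1*a - 3) = -9 + (a - 3) = -9 + (-3 + a) = -12 + a)
N(b, n) = 3*b*n (N(b, n) = 3*(b*n) = 3*b*n)
√((176*(-47) - 195) + N(k, U(2, H(-4)))) = √((176*(-47) - 195) + 3*(-1/514)*(-12 - 4)) = √((-8272 - 195) + 3*(-1/514)*(-16)) = √(-8467 + 24/257) = √(-2175995/257) = I*√559230715/257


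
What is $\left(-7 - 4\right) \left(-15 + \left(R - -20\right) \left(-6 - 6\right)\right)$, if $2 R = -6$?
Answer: $2409$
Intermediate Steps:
$R = -3$ ($R = \frac{1}{2} \left(-6\right) = -3$)
$\left(-7 - 4\right) \left(-15 + \left(R - -20\right) \left(-6 - 6\right)\right) = \left(-7 - 4\right) \left(-15 + \left(-3 - -20\right) \left(-6 - 6\right)\right) = - 11 \left(-15 + \left(-3 + \left(-5 + 25\right)\right) \left(-12\right)\right) = - 11 \left(-15 + \left(-3 + 20\right) \left(-12\right)\right) = - 11 \left(-15 + 17 \left(-12\right)\right) = - 11 \left(-15 - 204\right) = \left(-11\right) \left(-219\right) = 2409$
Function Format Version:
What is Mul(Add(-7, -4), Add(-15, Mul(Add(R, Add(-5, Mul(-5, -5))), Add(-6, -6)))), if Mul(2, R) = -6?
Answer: 2409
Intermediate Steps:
R = -3 (R = Mul(Rational(1, 2), -6) = -3)
Mul(Add(-7, -4), Add(-15, Mul(Add(R, Add(-5, Mul(-5, -5))), Add(-6, -6)))) = Mul(Add(-7, -4), Add(-15, Mul(Add(-3, Add(-5, Mul(-5, -5))), Add(-6, -6)))) = Mul(-11, Add(-15, Mul(Add(-3, Add(-5, 25)), -12))) = Mul(-11, Add(-15, Mul(Add(-3, 20), -12))) = Mul(-11, Add(-15, Mul(17, -12))) = Mul(-11, Add(-15, -204)) = Mul(-11, -219) = 2409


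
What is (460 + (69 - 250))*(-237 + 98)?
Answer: -38781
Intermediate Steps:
(460 + (69 - 250))*(-237 + 98) = (460 - 181)*(-139) = 279*(-139) = -38781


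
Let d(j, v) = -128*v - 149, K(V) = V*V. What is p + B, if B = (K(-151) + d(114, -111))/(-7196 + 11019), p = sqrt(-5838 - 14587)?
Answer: 36860/3823 + 5*I*sqrt(817) ≈ 9.6416 + 142.92*I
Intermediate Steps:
K(V) = V**2
p = 5*I*sqrt(817) (p = sqrt(-20425) = 5*I*sqrt(817) ≈ 142.92*I)
d(j, v) = -149 - 128*v
B = 36860/3823 (B = ((-151)**2 + (-149 - 128*(-111)))/(-7196 + 11019) = (22801 + (-149 + 14208))/3823 = (22801 + 14059)*(1/3823) = 36860*(1/3823) = 36860/3823 ≈ 9.6416)
p + B = 5*I*sqrt(817) + 36860/3823 = 36860/3823 + 5*I*sqrt(817)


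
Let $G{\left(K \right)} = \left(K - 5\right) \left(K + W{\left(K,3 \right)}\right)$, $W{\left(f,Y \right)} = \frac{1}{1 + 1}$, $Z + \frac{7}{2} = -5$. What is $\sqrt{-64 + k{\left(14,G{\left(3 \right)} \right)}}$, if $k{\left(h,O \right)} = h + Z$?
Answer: $\frac{3 i \sqrt{26}}{2} \approx 7.6485 i$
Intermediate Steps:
$Z = - \frac{17}{2}$ ($Z = - \frac{7}{2} - 5 = - \frac{17}{2} \approx -8.5$)
$W{\left(f,Y \right)} = \frac{1}{2}$
$G{\left(K \right)} = \left(\frac{1}{2} + K\right) \left(-5 + K\right)$ ($G{\left(K \right)} = \left(K - 5\right) \left(K + \frac{1}{2}\right) = \left(-5 + K\right) \left(\frac{1}{2} + K\right) = \left(\frac{1}{2} + K\right) \left(-5 + K\right)$)
$k{\left(h,O \right)} = - \frac{17}{2} + h$ ($k{\left(h,O \right)} = h - \frac{17}{2} = - \frac{17}{2} + h$)
$\sqrt{-64 + k{\left(14,G{\left(3 \right)} \right)}} = \sqrt{-64 + \left(- \frac{17}{2} + 14\right)} = \sqrt{-64 + \frac{11}{2}} = \sqrt{- \frac{117}{2}} = \frac{3 i \sqrt{26}}{2}$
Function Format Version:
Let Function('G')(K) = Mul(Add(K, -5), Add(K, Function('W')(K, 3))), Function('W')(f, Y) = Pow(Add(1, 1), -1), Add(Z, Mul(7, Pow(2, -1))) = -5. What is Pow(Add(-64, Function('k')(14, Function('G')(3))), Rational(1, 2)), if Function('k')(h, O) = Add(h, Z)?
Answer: Mul(Rational(3, 2), I, Pow(26, Rational(1, 2))) ≈ Mul(7.6485, I)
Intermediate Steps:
Z = Rational(-17, 2) (Z = Add(Rational(-7, 2), -5) = Rational(-17, 2) ≈ -8.5000)
Function('W')(f, Y) = Rational(1, 2) (Function('W')(f, Y) = Pow(2, -1) = Rational(1, 2))
Function('G')(K) = Mul(Add(Rational(1, 2), K), Add(-5, K)) (Function('G')(K) = Mul(Add(K, -5), Add(K, Rational(1, 2))) = Mul(Add(-5, K), Add(Rational(1, 2), K)) = Mul(Add(Rational(1, 2), K), Add(-5, K)))
Function('k')(h, O) = Add(Rational(-17, 2), h) (Function('k')(h, O) = Add(h, Rational(-17, 2)) = Add(Rational(-17, 2), h))
Pow(Add(-64, Function('k')(14, Function('G')(3))), Rational(1, 2)) = Pow(Add(-64, Add(Rational(-17, 2), 14)), Rational(1, 2)) = Pow(Add(-64, Rational(11, 2)), Rational(1, 2)) = Pow(Rational(-117, 2), Rational(1, 2)) = Mul(Rational(3, 2), I, Pow(26, Rational(1, 2)))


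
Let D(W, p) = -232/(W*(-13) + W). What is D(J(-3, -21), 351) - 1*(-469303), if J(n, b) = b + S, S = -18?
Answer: 54908393/117 ≈ 4.6930e+5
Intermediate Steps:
J(n, b) = -18 + b (J(n, b) = b - 18 = -18 + b)
D(W, p) = 58/(3*W) (D(W, p) = -232/(-13*W + W) = -232*(-1/(12*W)) = -(-58)/(3*W) = 58/(3*W))
D(J(-3, -21), 351) - 1*(-469303) = 58/(3*(-18 - 21)) - 1*(-469303) = (58/3)/(-39) + 469303 = (58/3)*(-1/39) + 469303 = -58/117 + 469303 = 54908393/117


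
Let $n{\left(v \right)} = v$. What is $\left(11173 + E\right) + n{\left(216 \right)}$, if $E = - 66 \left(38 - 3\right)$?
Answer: $9079$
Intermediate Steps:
$E = -2310$ ($E = \left(-66\right) 35 = -2310$)
$\left(11173 + E\right) + n{\left(216 \right)} = \left(11173 - 2310\right) + 216 = 8863 + 216 = 9079$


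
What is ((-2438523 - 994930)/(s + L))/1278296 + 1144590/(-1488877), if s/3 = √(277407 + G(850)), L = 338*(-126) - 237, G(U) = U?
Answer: -893153175300289457285/1161904148179260677568 + 3433453*√278257/780389614574784 ≈ -0.76870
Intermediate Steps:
L = -42825 (L = -42588 - 237 = -42825)
s = 3*√278257 (s = 3*√(277407 + 850) = 3*√278257 ≈ 1582.5)
((-2438523 - 994930)/(s + L))/1278296 + 1144590/(-1488877) = ((-2438523 - 994930)/(3*√278257 - 42825))/1278296 + 1144590/(-1488877) = -3433453/(-42825 + 3*√278257)*(1/1278296) + 1144590*(-1/1488877) = -3433453/(1278296*(-42825 + 3*√278257)) - 1144590/1488877 = -1144590/1488877 - 3433453/(1278296*(-42825 + 3*√278257))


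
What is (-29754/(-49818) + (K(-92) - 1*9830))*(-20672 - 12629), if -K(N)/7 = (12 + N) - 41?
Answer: 130716748310/437 ≈ 2.9912e+8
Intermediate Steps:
K(N) = 203 - 7*N (K(N) = -7*((12 + N) - 41) = -7*(-29 + N) = 203 - 7*N)
(-29754/(-49818) + (K(-92) - 1*9830))*(-20672 - 12629) = (-29754/(-49818) + ((203 - 7*(-92)) - 1*9830))*(-20672 - 12629) = (-29754*(-1/49818) + ((203 + 644) - 9830))*(-33301) = (261/437 + (847 - 9830))*(-33301) = (261/437 - 8983)*(-33301) = -3925310/437*(-33301) = 130716748310/437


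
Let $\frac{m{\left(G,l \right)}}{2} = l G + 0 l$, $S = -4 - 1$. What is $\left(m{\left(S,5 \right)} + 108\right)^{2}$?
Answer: $3364$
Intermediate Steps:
$S = -5$ ($S = -4 - 1 = -5$)
$m{\left(G,l \right)} = 2 G l$ ($m{\left(G,l \right)} = 2 \left(l G + 0 l\right) = 2 \left(G l + 0\right) = 2 G l$)
$\left(m{\left(S,5 \right)} + 108\right)^{2} = \left(2 \left(-5\right) 5 + 108\right)^{2} = \left(-50 + 108\right)^{2} = 58^{2} = 3364$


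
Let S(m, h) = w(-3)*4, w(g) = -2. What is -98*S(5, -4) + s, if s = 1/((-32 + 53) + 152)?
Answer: 135633/173 ≈ 784.01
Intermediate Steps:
S(m, h) = -8 (S(m, h) = -2*4 = -8)
s = 1/173 (s = 1/(21 + 152) = 1/173 ≈ 0.0057803)
-98*S(5, -4) + s = -98*(-8) + 1/173 = 784 + 1/173 = 135633/173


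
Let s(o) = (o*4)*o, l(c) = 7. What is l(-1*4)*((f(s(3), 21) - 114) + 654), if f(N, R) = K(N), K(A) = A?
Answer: 4032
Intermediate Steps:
s(o) = 4*o² (s(o) = (4*o)*o = 4*o²)
f(N, R) = N
l(-1*4)*((f(s(3), 21) - 114) + 654) = 7*((4*3² - 114) + 654) = 7*((4*9 - 114) + 654) = 7*((36 - 114) + 654) = 7*(-78 + 654) = 7*576 = 4032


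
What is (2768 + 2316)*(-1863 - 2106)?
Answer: -20178396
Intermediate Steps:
(2768 + 2316)*(-1863 - 2106) = 5084*(-3969) = -20178396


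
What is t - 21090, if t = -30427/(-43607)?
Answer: -919641203/43607 ≈ -21089.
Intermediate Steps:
t = 30427/43607 (t = -30427*(-1/43607) = 30427/43607 ≈ 0.69775)
t - 21090 = 30427/43607 - 21090 = -919641203/43607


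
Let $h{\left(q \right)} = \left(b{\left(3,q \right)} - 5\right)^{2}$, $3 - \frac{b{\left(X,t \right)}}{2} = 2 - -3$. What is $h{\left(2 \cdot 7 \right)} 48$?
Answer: $3888$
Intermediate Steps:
$b{\left(X,t \right)} = -4$ ($b{\left(X,t \right)} = 6 - 2 \left(2 - -3\right) = 6 - 2 \left(2 + 3\right) = 6 - 10 = -4$)
$h{\left(q \right)} = 81$ ($h{\left(q \right)} = \left(-4 - 5\right)^{2} = \left(-9\right)^{2} = 81$)
$h{\left(2 \cdot 7 \right)} 48 = 81 \cdot 48 = 3888$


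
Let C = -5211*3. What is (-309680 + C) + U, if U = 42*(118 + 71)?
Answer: -317375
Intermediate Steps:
C = -15633
U = 7938 (U = 42*189 = 7938)
(-309680 + C) + U = (-309680 - 15633) + 7938 = -325313 + 7938 = -317375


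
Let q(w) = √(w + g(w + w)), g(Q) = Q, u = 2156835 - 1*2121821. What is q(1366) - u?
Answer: -35014 + √4098 ≈ -34950.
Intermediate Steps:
u = 35014 (u = 2156835 - 2121821 = 35014)
q(w) = √3*√w (q(w) = √(w + (w + w)) = √(w + 2*w) = √(3*w) = √3*√w)
q(1366) - u = √3*√1366 - 1*35014 = √4098 - 35014 = -35014 + √4098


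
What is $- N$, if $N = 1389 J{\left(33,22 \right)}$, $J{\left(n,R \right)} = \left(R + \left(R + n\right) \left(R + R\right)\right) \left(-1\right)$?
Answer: $3391938$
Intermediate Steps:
$J{\left(n,R \right)} = - R - 2 R \left(R + n\right)$ ($J{\left(n,R \right)} = \left(R + \left(R + n\right) 2 R\right) \left(-1\right) = \left(R + 2 R \left(R + n\right)\right) \left(-1\right) = - R - 2 R \left(R + n\right)$)
$N = -3391938$ ($N = 1389 \left(\left(-1\right) 22 \left(1 + 2 \cdot 22 + 2 \cdot 33\right)\right) = 1389 \left(\left(-1\right) 22 \left(1 + 44 + 66\right)\right) = 1389 \left(\left(-1\right) 22 \cdot 111\right) = 1389 \left(-2442\right) = -3391938$)
$- N = \left(-1\right) \left(-3391938\right) = 3391938$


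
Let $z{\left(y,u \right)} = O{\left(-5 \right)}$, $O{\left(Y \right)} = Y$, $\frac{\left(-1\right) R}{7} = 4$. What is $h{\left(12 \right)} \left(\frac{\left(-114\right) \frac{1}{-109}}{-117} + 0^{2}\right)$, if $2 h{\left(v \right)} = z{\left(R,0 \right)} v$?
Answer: $\frac{380}{1417} \approx 0.26817$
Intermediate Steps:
$R = -28$ ($R = \left(-7\right) 4 = -28$)
$z{\left(y,u \right)} = -5$
$h{\left(v \right)} = - \frac{5 v}{2}$ ($h{\left(v \right)} = \frac{\left(-5\right) v}{2} = - \frac{5 v}{2}$)
$h{\left(12 \right)} \left(\frac{\left(-114\right) \frac{1}{-109}}{-117} + 0^{2}\right) = \left(- \frac{5}{2}\right) 12 \left(\frac{\left(-114\right) \frac{1}{-109}}{-117} + 0^{2}\right) = - 30 \left(\left(-114\right) \left(- \frac{1}{109}\right) \left(- \frac{1}{117}\right) + 0\right) = - 30 \left(\frac{114}{109} \left(- \frac{1}{117}\right) + 0\right) = - 30 \left(- \frac{38}{4251} + 0\right) = \left(-30\right) \left(- \frac{38}{4251}\right) = \frac{380}{1417}$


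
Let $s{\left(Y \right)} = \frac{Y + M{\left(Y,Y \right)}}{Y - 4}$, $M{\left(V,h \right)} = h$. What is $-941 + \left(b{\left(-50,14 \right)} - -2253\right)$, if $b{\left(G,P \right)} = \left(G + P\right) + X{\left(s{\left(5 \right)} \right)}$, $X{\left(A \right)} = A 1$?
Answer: $1286$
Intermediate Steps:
$s{\left(Y \right)} = \frac{2 Y}{-4 + Y}$ ($s{\left(Y \right)} = \frac{Y + Y}{Y - 4} = \frac{2 Y}{-4 + Y}$)
$X{\left(A \right)} = A$
$b{\left(G,P \right)} = 10 + G + P$ ($b{\left(G,P \right)} = \left(G + P\right) + 2 \cdot 5 \frac{1}{-4 + 5} = \left(G + P\right) + 2 \cdot 5 \cdot 1^{-1} = \left(G + P\right) + 2 \cdot 5 \cdot 1 = \left(G + P\right) + 10 = 10 + G + P$)
$-941 + \left(b{\left(-50,14 \right)} - -2253\right) = -941 + \left(\left(10 - 50 + 14\right) - -2253\right) = -941 + \left(-26 + 2253\right) = -941 + 2227 = 1286$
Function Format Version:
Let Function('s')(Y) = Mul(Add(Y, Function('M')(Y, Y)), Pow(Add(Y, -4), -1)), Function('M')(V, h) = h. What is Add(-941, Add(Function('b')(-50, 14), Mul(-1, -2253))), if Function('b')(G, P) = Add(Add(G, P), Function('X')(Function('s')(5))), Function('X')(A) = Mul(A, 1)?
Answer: 1286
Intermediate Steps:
Function('s')(Y) = Mul(2, Y, Pow(Add(-4, Y), -1)) (Function('s')(Y) = Mul(Add(Y, Y), Pow(Add(Y, -4), -1)) = Mul(Mul(2, Y), Pow(Add(-4, Y), -1)) = Mul(2, Y, Pow(Add(-4, Y), -1)))
Function('X')(A) = A
Function('b')(G, P) = Add(10, G, P) (Function('b')(G, P) = Add(Add(G, P), Mul(2, 5, Pow(Add(-4, 5), -1))) = Add(Add(G, P), Mul(2, 5, Pow(1, -1))) = Add(Add(G, P), Mul(2, 5, 1)) = Add(Add(G, P), 10) = Add(10, G, P))
Add(-941, Add(Function('b')(-50, 14), Mul(-1, -2253))) = Add(-941, Add(Add(10, -50, 14), Mul(-1, -2253))) = Add(-941, Add(-26, 2253)) = Add(-941, 2227) = 1286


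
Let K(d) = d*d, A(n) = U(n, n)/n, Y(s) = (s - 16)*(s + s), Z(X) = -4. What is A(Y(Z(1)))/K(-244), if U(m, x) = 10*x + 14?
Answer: 807/4762880 ≈ 0.00016944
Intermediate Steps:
U(m, x) = 14 + 10*x
Y(s) = 2*s*(-16 + s) (Y(s) = (-16 + s)*(2*s) = 2*s*(-16 + s))
A(n) = (14 + 10*n)/n
K(d) = d²
A(Y(Z(1)))/K(-244) = (10 + 14/((2*(-4)*(-16 - 4))))/((-244)²) = (10 + 14/((2*(-4)*(-20))))/59536 = (10 + 14/160)*(1/59536) = (10 + 14*(1/160))*(1/59536) = (10 + 7/80)*(1/59536) = (807/80)*(1/59536) = 807/4762880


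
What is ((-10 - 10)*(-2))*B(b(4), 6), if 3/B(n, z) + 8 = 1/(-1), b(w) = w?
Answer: -40/3 ≈ -13.333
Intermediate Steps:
B(n, z) = -⅓ (B(n, z) = 3/(-8 + 1/(-1)) = 3/(-8 - 1) = 3/(-9) = 3*(-⅑) = -⅓)
((-10 - 10)*(-2))*B(b(4), 6) = ((-10 - 10)*(-2))*(-⅓) = -20*(-2)*(-⅓) = 40*(-⅓) = -40/3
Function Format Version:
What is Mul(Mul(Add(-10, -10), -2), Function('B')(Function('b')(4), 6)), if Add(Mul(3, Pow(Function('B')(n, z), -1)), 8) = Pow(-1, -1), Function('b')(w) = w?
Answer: Rational(-40, 3) ≈ -13.333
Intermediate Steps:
Function('B')(n, z) = Rational(-1, 3) (Function('B')(n, z) = Mul(3, Pow(Add(-8, Pow(-1, -1)), -1)) = Mul(3, Pow(Add(-8, -1), -1)) = Mul(3, Pow(-9, -1)) = Mul(3, Rational(-1, 9)) = Rational(-1, 3))
Mul(Mul(Add(-10, -10), -2), Function('B')(Function('b')(4), 6)) = Mul(Mul(Add(-10, -10), -2), Rational(-1, 3)) = Mul(Mul(-20, -2), Rational(-1, 3)) = Mul(40, Rational(-1, 3)) = Rational(-40, 3)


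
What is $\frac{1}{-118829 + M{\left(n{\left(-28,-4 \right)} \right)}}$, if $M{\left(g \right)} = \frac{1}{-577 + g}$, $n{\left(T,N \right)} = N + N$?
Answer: $- \frac{585}{69514966} \approx -8.4155 \cdot 10^{-6}$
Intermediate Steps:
$n{\left(T,N \right)} = 2 N$
$\frac{1}{-118829 + M{\left(n{\left(-28,-4 \right)} \right)}} = \frac{1}{-118829 + \frac{1}{-577 + 2 \left(-4\right)}} = \frac{1}{-118829 + \frac{1}{-577 - 8}} = \frac{1}{-118829 + \frac{1}{-585}} = \frac{1}{-118829 - \frac{1}{585}} = \frac{1}{- \frac{69514966}{585}} = - \frac{585}{69514966}$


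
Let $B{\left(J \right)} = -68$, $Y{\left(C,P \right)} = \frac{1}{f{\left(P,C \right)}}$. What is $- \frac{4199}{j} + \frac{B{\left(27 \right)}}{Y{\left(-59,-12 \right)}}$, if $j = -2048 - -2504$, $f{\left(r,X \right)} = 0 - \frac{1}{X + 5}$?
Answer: $- \frac{2261}{216} \approx -10.468$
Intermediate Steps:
$f{\left(r,X \right)} = - \frac{1}{5 + X}$ ($f{\left(r,X \right)} = 0 - \frac{1}{5 + X} = - \frac{1}{5 + X}$)
$j = 456$ ($j = -2048 + 2504 = 456$)
$Y{\left(C,P \right)} = -5 - C$ ($Y{\left(C,P \right)} = \frac{1}{\left(-1\right) \frac{1}{5 + C}} = -5 - C$)
$- \frac{4199}{j} + \frac{B{\left(27 \right)}}{Y{\left(-59,-12 \right)}} = - \frac{4199}{456} - \frac{68}{-5 - -59} = \left(-4199\right) \frac{1}{456} - \frac{68}{-5 + 59} = - \frac{221}{24} - \frac{68}{54} = - \frac{221}{24} - \frac{34}{27} = - \frac{2261}{216}$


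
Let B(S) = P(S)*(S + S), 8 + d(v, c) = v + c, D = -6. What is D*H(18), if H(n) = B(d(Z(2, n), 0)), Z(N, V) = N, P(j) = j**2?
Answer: 2592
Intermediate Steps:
d(v, c) = -8 + c + v (d(v, c) = -8 + (v + c) = -8 + (c + v) = -8 + c + v)
B(S) = 2*S**3 (B(S) = S**2*(S + S) = S**2*(2*S) = 2*S**3)
H(n) = -432 (H(n) = 2*(-8 + 0 + 2)**3 = 2*(-6)**3 = 2*(-216) = -432)
D*H(18) = -6*(-432) = 2592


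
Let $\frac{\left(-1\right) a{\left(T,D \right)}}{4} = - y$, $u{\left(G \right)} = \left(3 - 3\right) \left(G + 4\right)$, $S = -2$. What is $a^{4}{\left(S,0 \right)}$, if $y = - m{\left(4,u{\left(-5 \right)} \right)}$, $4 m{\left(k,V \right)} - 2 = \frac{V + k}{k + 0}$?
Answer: $81$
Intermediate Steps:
$u{\left(G \right)} = 0$ ($u{\left(G \right)} = 0 \left(4 + G\right) = 0$)
$m{\left(k,V \right)} = \frac{1}{2} + \frac{V + k}{4 k}$ ($m{\left(k,V \right)} = \frac{1}{2} + \frac{\left(V + k\right) \frac{1}{k + 0}}{4} = \frac{1}{2} + \frac{\left(V + k\right) \frac{1}{k}}{4} = \frac{1}{2} + \frac{\frac{1}{k} \left(V + k\right)}{4} = \frac{1}{2} + \frac{V + k}{4 k}$)
$y = - \frac{3}{4}$ ($y = - \frac{0 + 3 \cdot 4}{4 \cdot 4} = - \frac{0 + 12}{4 \cdot 4} = - \frac{12}{4 \cdot 4} = \left(-1\right) \frac{3}{4} = - \frac{3}{4} \approx -0.75$)
$a{\left(T,D \right)} = -3$ ($a{\left(T,D \right)} = - 4 \left(\left(-1\right) \left(- \frac{3}{4}\right)\right) = \left(-4\right) \frac{3}{4} = -3$)
$a^{4}{\left(S,0 \right)} = \left(-3\right)^{4} = 81$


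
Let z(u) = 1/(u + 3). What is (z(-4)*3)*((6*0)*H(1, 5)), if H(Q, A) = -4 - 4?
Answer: 0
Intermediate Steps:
H(Q, A) = -8
z(u) = 1/(3 + u)
(z(-4)*3)*((6*0)*H(1, 5)) = (3/(3 - 4))*((6*0)*(-8)) = (3/(-1))*(0*(-8)) = -1*3*0 = -3*0 = 0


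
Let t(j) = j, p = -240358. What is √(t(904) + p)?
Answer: 3*I*√26606 ≈ 489.34*I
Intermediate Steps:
√(t(904) + p) = √(904 - 240358) = √(-239454) = 3*I*√26606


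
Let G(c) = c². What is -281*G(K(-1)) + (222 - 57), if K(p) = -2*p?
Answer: -959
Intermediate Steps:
-281*G(K(-1)) + (222 - 57) = -281*(-2*(-1))² + (222 - 57) = -281*2² + 165 = -281*4 + 165 = -1124 + 165 = -959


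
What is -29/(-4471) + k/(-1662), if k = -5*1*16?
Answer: 202939/3715401 ≈ 0.054621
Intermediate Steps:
k = -80 (k = -5*16 = -80)
-29/(-4471) + k/(-1662) = -29/(-4471) - 80/(-1662) = -29*(-1/4471) - 80*(-1/1662) = 29/4471 + 40/831 = 202939/3715401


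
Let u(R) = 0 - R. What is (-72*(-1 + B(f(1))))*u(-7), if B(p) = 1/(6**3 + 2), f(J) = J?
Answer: 54684/109 ≈ 501.69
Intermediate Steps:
B(p) = 1/218 (B(p) = 1/(216 + 2) = 1/218)
u(R) = -R
(-72*(-1 + B(f(1))))*u(-7) = (-72*(-1 + 1/218))*(-1*(-7)) = -72*(-217)/218*7 = -24*(-651/218)*7 = (7812/109)*7 = 54684/109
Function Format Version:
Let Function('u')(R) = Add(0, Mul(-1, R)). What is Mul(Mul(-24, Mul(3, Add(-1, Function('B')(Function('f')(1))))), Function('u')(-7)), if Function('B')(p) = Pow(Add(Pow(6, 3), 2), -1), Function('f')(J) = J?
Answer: Rational(54684, 109) ≈ 501.69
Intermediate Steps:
Function('B')(p) = Rational(1, 218) (Function('B')(p) = Pow(Add(216, 2), -1) = Pow(218, -1) = Rational(1, 218))
Function('u')(R) = Mul(-1, R)
Mul(Mul(-24, Mul(3, Add(-1, Function('B')(Function('f')(1))))), Function('u')(-7)) = Mul(Mul(-24, Mul(3, Add(-1, Rational(1, 218)))), Mul(-1, -7)) = Mul(Mul(-24, Mul(3, Rational(-217, 218))), 7) = Mul(Mul(-24, Rational(-651, 218)), 7) = Mul(Rational(7812, 109), 7) = Rational(54684, 109)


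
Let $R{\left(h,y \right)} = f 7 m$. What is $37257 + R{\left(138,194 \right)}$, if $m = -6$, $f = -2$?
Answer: $37341$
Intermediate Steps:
$R{\left(h,y \right)} = 84$ ($R{\left(h,y \right)} = \left(-2\right) 7 \left(-6\right) = \left(-14\right) \left(-6\right) = 84$)
$37257 + R{\left(138,194 \right)} = 37257 + 84 = 37341$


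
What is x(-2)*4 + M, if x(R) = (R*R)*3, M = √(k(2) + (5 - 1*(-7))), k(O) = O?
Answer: 48 + √14 ≈ 51.742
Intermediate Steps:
M = √14 (M = √(2 + (5 - 1*(-7))) = √(2 + (5 + 7)) = √(2 + 12) = √14 ≈ 3.7417)
x(R) = 3*R² (x(R) = R²*3 = 3*R²)
x(-2)*4 + M = (3*(-2)²)*4 + √14 = (3*4)*4 + √14 = 12*4 + √14 = 48 + √14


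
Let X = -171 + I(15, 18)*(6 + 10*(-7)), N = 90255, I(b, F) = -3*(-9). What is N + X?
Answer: 88356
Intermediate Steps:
I(b, F) = 27
X = -1899 (X = -171 + 27*(6 + 10*(-7)) = -171 + 27*(6 - 70) = -171 + 27*(-64) = -171 - 1728 = -1899)
N + X = 90255 - 1899 = 88356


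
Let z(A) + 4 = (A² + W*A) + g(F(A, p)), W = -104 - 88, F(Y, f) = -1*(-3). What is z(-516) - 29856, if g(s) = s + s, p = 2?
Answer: 335474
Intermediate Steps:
F(Y, f) = 3
g(s) = 2*s
W = -192
z(A) = 2 + A² - 192*A (z(A) = -4 + ((A² - 192*A) + 2*3) = -4 + ((A² - 192*A) + 6) = -4 + (6 + A² - 192*A) = 2 + A² - 192*A)
z(-516) - 29856 = (2 + (-516)² - 192*(-516)) - 29856 = (2 + 266256 + 99072) - 29856 = 365330 - 29856 = 335474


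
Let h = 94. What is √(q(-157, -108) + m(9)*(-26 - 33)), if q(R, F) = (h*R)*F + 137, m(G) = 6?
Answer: √1593647 ≈ 1262.4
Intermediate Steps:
q(R, F) = 137 + 94*F*R (q(R, F) = (94*R)*F + 137 = 94*F*R + 137 = 137 + 94*F*R)
√(q(-157, -108) + m(9)*(-26 - 33)) = √((137 + 94*(-108)*(-157)) + 6*(-26 - 33)) = √((137 + 1593864) + 6*(-59)) = √(1594001 - 354) = √1593647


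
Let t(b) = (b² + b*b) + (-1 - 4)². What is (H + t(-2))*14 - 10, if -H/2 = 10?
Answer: 172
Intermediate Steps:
H = -20 (H = -2*10 = -20)
t(b) = 25 + 2*b² (t(b) = (b² + b²) + (-5)² = 2*b² + 25 = 25 + 2*b²)
(H + t(-2))*14 - 10 = (-20 + (25 + 2*(-2)²))*14 - 10 = (-20 + (25 + 2*4))*14 - 10 = (-20 + (25 + 8))*14 - 10 = (-20 + 33)*14 - 10 = 13*14 - 10 = 182 - 10 = 172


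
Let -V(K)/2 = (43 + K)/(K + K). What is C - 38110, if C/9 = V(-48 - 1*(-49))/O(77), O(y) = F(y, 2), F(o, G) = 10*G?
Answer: -190649/5 ≈ -38130.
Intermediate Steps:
O(y) = 20 (O(y) = 10*2 = 20)
V(K) = -(43 + K)/K (V(K) = -2*(43 + K)/(K + K) = -2*(43 + K)/(2*K) = -2*(43 + K)*1/(2*K) = -(43 + K)/K)
C = -99/5 (C = 9*(((-43 - (-48 - 1*(-49)))/(-48 - 1*(-49)))/20) = 9*(((-43 - (-48 + 49))/(-48 + 49))*(1/20)) = 9*(((-43 - 1*1)/1)*(1/20)) = 9*((1*(-43 - 1))*(1/20)) = 9*((1*(-44))*(1/20)) = 9*(-44*1/20) = 9*(-11/5) = -99/5 ≈ -19.800)
C - 38110 = -99/5 - 38110 = -190649/5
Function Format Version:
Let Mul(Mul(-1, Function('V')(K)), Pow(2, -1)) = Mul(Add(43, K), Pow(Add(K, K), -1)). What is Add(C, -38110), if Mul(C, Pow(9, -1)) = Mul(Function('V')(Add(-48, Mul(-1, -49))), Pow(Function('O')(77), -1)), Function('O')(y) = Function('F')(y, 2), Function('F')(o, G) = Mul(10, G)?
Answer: Rational(-190649, 5) ≈ -38130.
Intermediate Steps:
Function('O')(y) = 20 (Function('O')(y) = Mul(10, 2) = 20)
Function('V')(K) = Mul(-1, Pow(K, -1), Add(43, K)) (Function('V')(K) = Mul(-2, Mul(Add(43, K), Pow(Add(K, K), -1))) = Mul(-2, Mul(Add(43, K), Pow(Mul(2, K), -1))) = Mul(-2, Mul(Add(43, K), Mul(Rational(1, 2), Pow(K, -1)))) = Mul(-2, Mul(Rational(1, 2), Pow(K, -1), Add(43, K))) = Mul(-1, Pow(K, -1), Add(43, K)))
C = Rational(-99, 5) (C = Mul(9, Mul(Mul(Pow(Add(-48, Mul(-1, -49)), -1), Add(-43, Mul(-1, Add(-48, Mul(-1, -49))))), Pow(20, -1))) = Mul(9, Mul(Mul(Pow(Add(-48, 49), -1), Add(-43, Mul(-1, Add(-48, 49)))), Rational(1, 20))) = Mul(9, Mul(Mul(Pow(1, -1), Add(-43, Mul(-1, 1))), Rational(1, 20))) = Mul(9, Mul(Mul(1, Add(-43, -1)), Rational(1, 20))) = Mul(9, Mul(Mul(1, -44), Rational(1, 20))) = Mul(9, Mul(-44, Rational(1, 20))) = Mul(9, Rational(-11, 5)) = Rational(-99, 5) ≈ -19.800)
Add(C, -38110) = Add(Rational(-99, 5), -38110) = Rational(-190649, 5)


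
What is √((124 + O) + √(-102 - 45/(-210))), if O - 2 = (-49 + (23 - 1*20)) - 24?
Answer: √(10976 + 70*I*√798)/14 ≈ 7.5134 + 0.6714*I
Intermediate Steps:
O = -68 (O = 2 + ((-49 + (23 - 1*20)) - 24) = 2 + ((-49 + (23 - 20)) - 24) = 2 + ((-49 + 3) - 24) = 2 + (-46 - 24) = 2 - 70 = -68)
√((124 + O) + √(-102 - 45/(-210))) = √((124 - 68) + √(-102 - 45/(-210))) = √(56 + √(-102 - 45*(-1/210))) = √(56 + √(-102 + 3/14)) = √(56 + √(-1425/14)) = √(56 + 5*I*√798/14)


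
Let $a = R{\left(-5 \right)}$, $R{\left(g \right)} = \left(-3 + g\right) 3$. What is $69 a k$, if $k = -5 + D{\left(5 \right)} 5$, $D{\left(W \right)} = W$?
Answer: $-33120$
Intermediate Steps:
$R{\left(g \right)} = -9 + 3 g$
$a = -24$ ($a = -9 + 3 \left(-5\right) = -9 - 15 = -24$)
$k = 20$ ($k = -5 + 5 \cdot 5 = -5 + 25 = 20$)
$69 a k = 69 \left(-24\right) 20 = \left(-1656\right) 20 = -33120$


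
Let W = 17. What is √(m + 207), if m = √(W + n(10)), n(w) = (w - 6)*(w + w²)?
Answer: √(207 + √457) ≈ 15.112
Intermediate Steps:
n(w) = (-6 + w)*(w + w²)
m = √457 (m = √(17 + 10*(-6 + 10² - 5*10)) = √(17 + 10*(-6 + 100 - 50)) = √(17 + 10*44) = √(17 + 440) = √457 ≈ 21.378)
√(m + 207) = √(√457 + 207) = √(207 + √457)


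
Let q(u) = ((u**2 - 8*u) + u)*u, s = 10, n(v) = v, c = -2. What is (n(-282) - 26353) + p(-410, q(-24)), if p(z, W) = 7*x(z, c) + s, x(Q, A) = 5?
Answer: -26590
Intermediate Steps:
q(u) = u*(u**2 - 7*u) (q(u) = (u**2 - 7*u)*u = u*(u**2 - 7*u))
p(z, W) = 45 (p(z, W) = 7*5 + 10 = 35 + 10 = 45)
(n(-282) - 26353) + p(-410, q(-24)) = (-282 - 26353) + 45 = -26635 + 45 = -26590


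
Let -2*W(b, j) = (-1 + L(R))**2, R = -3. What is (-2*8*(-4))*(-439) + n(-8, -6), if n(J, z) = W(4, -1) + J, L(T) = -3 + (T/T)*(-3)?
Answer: -56257/2 ≈ -28129.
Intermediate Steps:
L(T) = -6 (L(T) = -3 + 1*(-3) = -3 - 3 = -6)
W(b, j) = -49/2 (W(b, j) = -(-1 - 6)**2/2 = -1/2*(-7)**2 = -1/2*49 = -49/2)
n(J, z) = -49/2 + J
(-2*8*(-4))*(-439) + n(-8, -6) = (-2*8*(-4))*(-439) + (-49/2 - 8) = -16*(-4)*(-439) - 65/2 = 64*(-439) - 65/2 = -28096 - 65/2 = -56257/2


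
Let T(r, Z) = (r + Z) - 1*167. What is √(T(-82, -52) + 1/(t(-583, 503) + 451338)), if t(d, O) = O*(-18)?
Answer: I*√14720038922793/221142 ≈ 17.349*I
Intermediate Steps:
t(d, O) = -18*O
T(r, Z) = -167 + Z + r (T(r, Z) = (Z + r) - 167 = -167 + Z + r)
√(T(-82, -52) + 1/(t(-583, 503) + 451338)) = √((-167 - 52 - 82) + 1/(-18*503 + 451338)) = √(-301 + 1/(-9054 + 451338)) = √(-301 + 1/442284) = √(-133127483/442284) = I*√14720038922793/221142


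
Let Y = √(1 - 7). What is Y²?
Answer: -6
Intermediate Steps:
Y = I*√6 (Y = √(-6) = I*√6 ≈ 2.4495*I)
Y² = (I*√6)² = -6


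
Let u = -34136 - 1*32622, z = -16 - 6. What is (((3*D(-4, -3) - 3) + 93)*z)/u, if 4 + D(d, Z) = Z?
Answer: 759/33379 ≈ 0.022739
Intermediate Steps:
D(d, Z) = -4 + Z
z = -22
u = -66758 (u = -34136 - 32622 = -66758)
(((3*D(-4, -3) - 3) + 93)*z)/u = (((3*(-4 - 3) - 3) + 93)*(-22))/(-66758) = (((3*(-7) - 3) + 93)*(-22))*(-1/66758) = (((-21 - 3) + 93)*(-22))*(-1/66758) = ((-24 + 93)*(-22))*(-1/66758) = (69*(-22))*(-1/66758) = -1518*(-1/66758) = 759/33379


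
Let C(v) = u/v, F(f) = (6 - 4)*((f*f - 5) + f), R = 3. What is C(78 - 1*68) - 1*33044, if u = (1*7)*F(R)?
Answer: -165171/5 ≈ -33034.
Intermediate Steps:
F(f) = -10 + 2*f + 2*f² (F(f) = 2*((f² - 5) + f) = 2*((-5 + f²) + f) = 2*(-5 + f + f²) = -10 + 2*f + 2*f²)
u = 98 (u = (1*7)*(-10 + 2*3 + 2*3²) = 7*(-10 + 6 + 2*9) = 7*(-10 + 6 + 18) = 7*14 = 98)
C(v) = 98/v
C(78 - 1*68) - 1*33044 = 98/(78 - 1*68) - 1*33044 = 98/(78 - 68) - 33044 = 98/10 - 33044 = 98*(⅒) - 33044 = 49/5 - 33044 = -165171/5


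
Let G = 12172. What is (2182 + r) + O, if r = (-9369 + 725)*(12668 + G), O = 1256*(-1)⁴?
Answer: -214713522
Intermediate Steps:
O = 1256 (O = 1256*1 = 1256)
r = -214716960 (r = (-9369 + 725)*(12668 + 12172) = -8644*24840 = -214716960)
(2182 + r) + O = (2182 - 214716960) + 1256 = -214714778 + 1256 = -214713522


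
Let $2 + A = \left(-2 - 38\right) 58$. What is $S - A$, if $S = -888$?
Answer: $1434$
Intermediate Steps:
$A = -2322$ ($A = -2 + \left(-2 - 38\right) 58 = -2 - 2320 = -2322$)
$S - A = -888 - -2322 = -888 + 2322 = 1434$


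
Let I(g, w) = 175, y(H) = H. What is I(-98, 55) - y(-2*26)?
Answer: 227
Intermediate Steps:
I(-98, 55) - y(-2*26) = 175 - (-2)*26 = 175 - 1*(-52) = 175 + 52 = 227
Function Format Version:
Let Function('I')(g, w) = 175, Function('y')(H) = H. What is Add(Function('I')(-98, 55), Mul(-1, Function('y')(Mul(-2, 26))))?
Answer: 227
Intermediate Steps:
Add(Function('I')(-98, 55), Mul(-1, Function('y')(Mul(-2, 26)))) = Add(175, Mul(-1, Mul(-2, 26))) = Add(175, Mul(-1, -52)) = Add(175, 52) = 227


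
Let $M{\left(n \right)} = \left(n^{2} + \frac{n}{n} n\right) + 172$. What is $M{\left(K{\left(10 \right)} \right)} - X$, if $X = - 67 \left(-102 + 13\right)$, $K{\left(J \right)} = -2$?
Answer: $-5789$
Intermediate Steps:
$M{\left(n \right)} = 172 + n + n^{2}$ ($M{\left(n \right)} = \left(n^{2} + 1 n\right) + 172 = \left(n^{2} + n\right) + 172 = \left(n + n^{2}\right) + 172 = 172 + n + n^{2}$)
$X = 5963$ ($X = \left(-67\right) \left(-89\right) = 5963$)
$M{\left(K{\left(10 \right)} \right)} - X = \left(172 - 2 + \left(-2\right)^{2}\right) - 5963 = \left(172 - 2 + 4\right) - 5963 = 174 - 5963 = -5789$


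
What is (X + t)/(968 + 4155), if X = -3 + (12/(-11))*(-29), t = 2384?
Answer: 26539/56353 ≈ 0.47094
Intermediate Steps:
X = 315/11 (X = -3 + (12*(-1/11))*(-29) = -3 - 12/11*(-29) = -3 + 348/11 = 315/11 ≈ 28.636)
(X + t)/(968 + 4155) = (315/11 + 2384)/(968 + 4155) = (26539/11)/5123 = (26539/11)*(1/5123) = 26539/56353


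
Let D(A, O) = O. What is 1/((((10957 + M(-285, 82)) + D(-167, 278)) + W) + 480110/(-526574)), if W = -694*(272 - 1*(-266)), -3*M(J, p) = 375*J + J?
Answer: -263287/85941592734 ≈ -3.0636e-6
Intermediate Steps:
M(J, p) = -376*J/3 (M(J, p) = -(375*J + J)/3 = -376*J/3)
W = -373372 (W = -694*(272 + 266) = -694*538 = -373372)
1/((((10957 + M(-285, 82)) + D(-167, 278)) + W) + 480110/(-526574)) = 1/((((10957 - 376/3*(-285)) + 278) - 373372) + 480110/(-526574)) = 1/((((10957 + 35720) + 278) - 373372) + 480110*(-1/526574)) = 1/(((46677 + 278) - 373372) - 240055/263287) = 1/((46955 - 373372) - 240055/263287) = 1/(-326417 - 240055/263287) = 1/(-85941592734/263287) = -263287/85941592734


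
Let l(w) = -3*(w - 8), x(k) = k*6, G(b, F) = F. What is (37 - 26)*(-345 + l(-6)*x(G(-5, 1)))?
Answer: -1023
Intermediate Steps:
x(k) = 6*k
l(w) = 24 - 3*w (l(w) = -3*(-8 + w) = 24 - 3*w)
(37 - 26)*(-345 + l(-6)*x(G(-5, 1))) = (37 - 26)*(-345 + (24 - 3*(-6))*(6*1)) = 11*(-345 + (24 + 18)*6) = 11*(-345 + 42*6) = 11*(-345 + 252) = 11*(-93) = -1023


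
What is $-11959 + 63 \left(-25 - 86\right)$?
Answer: $-18952$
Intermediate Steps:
$-11959 + 63 \left(-25 - 86\right) = -11959 + 63 \left(-111\right) = -11959 - 6993 = -18952$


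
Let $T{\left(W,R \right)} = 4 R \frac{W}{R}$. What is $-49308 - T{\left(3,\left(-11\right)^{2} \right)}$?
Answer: $-49320$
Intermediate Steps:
$T{\left(W,R \right)} = 4 W$
$-49308 - T{\left(3,\left(-11\right)^{2} \right)} = -49308 - 4 \cdot 3 = -49308 - 12 = -49320$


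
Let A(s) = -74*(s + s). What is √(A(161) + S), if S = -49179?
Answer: I*√73007 ≈ 270.2*I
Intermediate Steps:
A(s) = -148*s
√(A(161) + S) = √(-148*161 - 49179) = √(-23828 - 49179) = √(-73007) = I*√73007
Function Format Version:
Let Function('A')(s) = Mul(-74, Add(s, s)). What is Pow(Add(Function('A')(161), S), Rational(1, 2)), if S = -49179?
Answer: Mul(I, Pow(73007, Rational(1, 2))) ≈ Mul(270.20, I)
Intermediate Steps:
Function('A')(s) = Mul(-148, s) (Function('A')(s) = Mul(-74, Mul(2, s)) = Mul(-148, s))
Pow(Add(Function('A')(161), S), Rational(1, 2)) = Pow(Add(Mul(-148, 161), -49179), Rational(1, 2)) = Pow(Add(-23828, -49179), Rational(1, 2)) = Pow(-73007, Rational(1, 2)) = Mul(I, Pow(73007, Rational(1, 2)))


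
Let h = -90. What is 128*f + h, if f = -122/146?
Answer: -14378/73 ≈ -196.96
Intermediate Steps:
f = -61/73 (f = -122*1/146 = -61/73 ≈ -0.83562)
128*f + h = 128*(-61/73) - 90 = -7808/73 - 90 = -14378/73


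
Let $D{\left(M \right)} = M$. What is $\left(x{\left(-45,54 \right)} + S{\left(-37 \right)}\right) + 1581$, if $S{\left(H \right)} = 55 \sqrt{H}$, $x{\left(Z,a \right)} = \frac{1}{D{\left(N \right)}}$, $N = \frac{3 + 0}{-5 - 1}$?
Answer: $1579 + 55 i \sqrt{37} \approx 1579.0 + 334.55 i$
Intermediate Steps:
$N = - \frac{1}{2}$ ($N = \frac{3}{-6} = 3 \left(- \frac{1}{6}\right) = - \frac{1}{2} \approx -0.5$)
$x{\left(Z,a \right)} = -2$ ($x{\left(Z,a \right)} = \frac{1}{- \frac{1}{2}} = -2$)
$\left(x{\left(-45,54 \right)} + S{\left(-37 \right)}\right) + 1581 = \left(-2 + 55 \sqrt{-37}\right) + 1581 = \left(-2 + 55 i \sqrt{37}\right) + 1581 = 1579 + 55 i \sqrt{37}$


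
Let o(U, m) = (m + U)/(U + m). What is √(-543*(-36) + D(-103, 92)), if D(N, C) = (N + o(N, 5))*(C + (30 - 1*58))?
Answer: 2*√3255 ≈ 114.11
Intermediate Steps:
o(U, m) = 1 (o(U, m) = (U + m)/(U + m) = 1)
D(N, C) = (1 + N)*(-28 + C) (D(N, C) = (N + 1)*(C + (30 - 1*58)) = (1 + N)*(C + (30 - 58)) = (1 + N)*(C - 28) = (1 + N)*(-28 + C))
√(-543*(-36) + D(-103, 92)) = √(-543*(-36) + (-28 + 92 - 28*(-103) + 92*(-103))) = √(19548 + (-28 + 92 + 2884 - 9476)) = √(19548 - 6528) = √13020 = 2*√3255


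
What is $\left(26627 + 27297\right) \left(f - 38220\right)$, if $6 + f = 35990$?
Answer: $-120574064$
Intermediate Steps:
$f = 35984$ ($f = -6 + 35990 = 35984$)
$\left(26627 + 27297\right) \left(f - 38220\right) = \left(26627 + 27297\right) \left(35984 - 38220\right) = 53924 \left(-2236\right) = -120574064$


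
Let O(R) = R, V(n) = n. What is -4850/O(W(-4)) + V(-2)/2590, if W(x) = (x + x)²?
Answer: -3140407/41440 ≈ -75.782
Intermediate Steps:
W(x) = 4*x² (W(x) = (2*x)² = 4*x²)
-4850/O(W(-4)) + V(-2)/2590 = -4850/(4*(-4)²) - 2/2590 = -4850/(4*16) - 2*1/2590 = -4850/64 - 1/1295 = -4850*1/64 - 1/1295 = -2425/32 - 1/1295 = -3140407/41440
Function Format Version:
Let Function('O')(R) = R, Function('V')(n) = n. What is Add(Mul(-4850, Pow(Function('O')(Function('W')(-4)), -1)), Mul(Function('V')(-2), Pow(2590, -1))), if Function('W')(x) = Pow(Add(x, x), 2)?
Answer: Rational(-3140407, 41440) ≈ -75.782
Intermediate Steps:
Function('W')(x) = Mul(4, Pow(x, 2)) (Function('W')(x) = Pow(Mul(2, x), 2) = Mul(4, Pow(x, 2)))
Add(Mul(-4850, Pow(Function('O')(Function('W')(-4)), -1)), Mul(Function('V')(-2), Pow(2590, -1))) = Add(Mul(-4850, Pow(Mul(4, Pow(-4, 2)), -1)), Mul(-2, Pow(2590, -1))) = Add(Mul(-4850, Pow(Mul(4, 16), -1)), Mul(-2, Rational(1, 2590))) = Add(Mul(-4850, Pow(64, -1)), Rational(-1, 1295)) = Add(Mul(-4850, Rational(1, 64)), Rational(-1, 1295)) = Add(Rational(-2425, 32), Rational(-1, 1295)) = Rational(-3140407, 41440)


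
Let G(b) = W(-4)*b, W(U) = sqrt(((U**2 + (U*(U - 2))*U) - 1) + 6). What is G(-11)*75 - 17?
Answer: -17 - 4125*I*sqrt(3) ≈ -17.0 - 7144.7*I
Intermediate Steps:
W(U) = sqrt(5 + U**2 + U**2*(-2 + U)) (W(U) = sqrt(((U**2 + (U*(-2 + U))*U) - 1) + 6) = sqrt(((U**2 + U**2*(-2 + U)) - 1) + 6) = sqrt((-1 + U**2 + U**2*(-2 + U)) + 6) = sqrt(5 + U**2 + U**2*(-2 + U)))
G(b) = 5*I*b*sqrt(3) (G(b) = sqrt(5 + (-4)**3 - 1*(-4)**2)*b = sqrt(5 - 64 - 1*16)*b = sqrt(5 - 64 - 16)*b = sqrt(-75)*b = (5*I*sqrt(3))*b = 5*I*b*sqrt(3))
G(-11)*75 - 17 = (5*I*(-11)*sqrt(3))*75 - 17 = -55*I*sqrt(3)*75 - 17 = -4125*I*sqrt(3) - 17 = -17 - 4125*I*sqrt(3)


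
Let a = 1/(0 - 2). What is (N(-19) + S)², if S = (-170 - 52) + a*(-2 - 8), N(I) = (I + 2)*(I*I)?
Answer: 40373316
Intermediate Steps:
N(I) = I²*(2 + I) (N(I) = (2 + I)*I² = I²*(2 + I))
a = -½ (a = 1/(-2) = -½ ≈ -0.50000)
S = -217 (S = (-170 - 52) - (-2 - 8)/2 = -222 - ½*(-10) = -222 + 5 = -217)
(N(-19) + S)² = ((-19)²*(2 - 19) - 217)² = (361*(-17) - 217)² = (-6137 - 217)² = (-6354)² = 40373316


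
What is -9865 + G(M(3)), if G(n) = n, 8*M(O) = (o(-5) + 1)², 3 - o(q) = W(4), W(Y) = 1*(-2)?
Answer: -19721/2 ≈ -9860.5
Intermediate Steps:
W(Y) = -2
o(q) = 5 (o(q) = 3 - 1*(-2) = 3 + 2 = 5)
M(O) = 9/2 (M(O) = (5 + 1)²/8 = (⅛)*6² = (⅛)*36 = 9/2)
-9865 + G(M(3)) = -9865 + 9/2 = -19721/2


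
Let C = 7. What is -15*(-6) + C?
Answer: 97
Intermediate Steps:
-15*(-6) + C = -15*(-6) + 7 = 90 + 7 = 97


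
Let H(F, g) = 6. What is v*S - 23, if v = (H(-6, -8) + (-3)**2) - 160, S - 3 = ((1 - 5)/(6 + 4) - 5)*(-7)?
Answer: -5939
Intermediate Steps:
S = 204/5 (S = 3 + ((1 - 5)/(6 + 4) - 5)*(-7) = 3 + (-4/10 - 5)*(-7) = 3 + (-4*1/10 - 5)*(-7) = 3 + (-2/5 - 5)*(-7) = 3 - 27/5*(-7) = 3 + 189/5 = 204/5 ≈ 40.800)
v = -145 (v = (6 + (-3)**2) - 160 = (6 + 9) - 160 = 15 - 160 = -145)
v*S - 23 = -145*204/5 - 23 = -5916 - 23 = -5939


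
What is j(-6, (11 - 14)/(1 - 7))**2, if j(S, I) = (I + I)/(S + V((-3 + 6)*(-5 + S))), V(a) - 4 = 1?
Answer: 1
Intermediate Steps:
V(a) = 5 (V(a) = 4 + 1 = 5)
j(S, I) = 2*I/(5 + S) (j(S, I) = (I + I)/(S + 5) = (2*I)/(5 + S) = 2*I/(5 + S))
j(-6, (11 - 14)/(1 - 7))**2 = (2*((11 - 14)/(1 - 7))/(5 - 6))**2 = (2*(-3/(-6))/(-1))**2 = (2*(-3*(-1/6))*(-1))**2 = (2*(1/2)*(-1))**2 = (-1)**2 = 1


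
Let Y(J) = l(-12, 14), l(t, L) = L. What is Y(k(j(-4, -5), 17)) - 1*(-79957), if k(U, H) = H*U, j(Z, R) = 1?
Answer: 79971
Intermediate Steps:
Y(J) = 14
Y(k(j(-4, -5), 17)) - 1*(-79957) = 14 - 1*(-79957) = 14 + 79957 = 79971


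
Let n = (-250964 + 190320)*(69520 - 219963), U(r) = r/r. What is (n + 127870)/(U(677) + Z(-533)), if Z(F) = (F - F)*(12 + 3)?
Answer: 9123593162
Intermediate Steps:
U(r) = 1
Z(F) = 0 (Z(F) = 0*15 = 0)
n = 9123465292 (n = -60644*(-150443) = 9123465292)
(n + 127870)/(U(677) + Z(-533)) = (9123465292 + 127870)/(1 + 0) = 9123593162/1 = 9123593162*1 = 9123593162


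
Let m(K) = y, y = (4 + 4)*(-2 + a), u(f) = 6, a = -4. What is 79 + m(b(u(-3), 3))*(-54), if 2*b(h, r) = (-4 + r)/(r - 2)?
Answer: 2671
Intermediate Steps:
b(h, r) = (-4 + r)/(2*(-2 + r)) (b(h, r) = ((-4 + r)/(r - 2))/2 = ((-4 + r)/(-2 + r))/2 = (-4 + r)/(2*(-2 + r)))
y = -48 (y = (4 + 4)*(-2 - 4) = 8*(-6) = -48)
m(K) = -48
79 + m(b(u(-3), 3))*(-54) = 79 - 48*(-54) = 79 + 2592 = 2671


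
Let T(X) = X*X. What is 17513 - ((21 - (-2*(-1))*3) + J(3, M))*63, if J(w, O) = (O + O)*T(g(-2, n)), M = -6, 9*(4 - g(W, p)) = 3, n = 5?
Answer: 26732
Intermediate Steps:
g(W, p) = 11/3 (g(W, p) = 4 - 1/9*3 = 4 - 1/3 = 11/3)
T(X) = X**2
J(w, O) = 242*O/9 (J(w, O) = (O + O)*(11/3)**2 = (2*O)*(121/9) = 242*O/9)
17513 - ((21 - (-2*(-1))*3) + J(3, M))*63 = 17513 - ((21 - (-2*(-1))*3) + (242/9)*(-6))*63 = 17513 - ((21 - 2*3) - 484/3)*63 = 17513 - ((21 - 1*6) - 484/3)*63 = 17513 - ((21 - 6) - 484/3)*63 = 17513 - (15 - 484/3)*63 = 17513 - (-439)*63/3 = 17513 - 1*(-9219) = 17513 + 9219 = 26732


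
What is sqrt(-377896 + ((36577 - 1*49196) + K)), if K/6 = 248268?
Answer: sqrt(1099093) ≈ 1048.4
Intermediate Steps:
K = 1489608 (K = 6*248268 = 1489608)
sqrt(-377896 + ((36577 - 1*49196) + K)) = sqrt(-377896 + ((36577 - 1*49196) + 1489608)) = sqrt(-377896 + ((36577 - 49196) + 1489608)) = sqrt(-377896 + (-12619 + 1489608)) = sqrt(-377896 + 1476989) = sqrt(1099093)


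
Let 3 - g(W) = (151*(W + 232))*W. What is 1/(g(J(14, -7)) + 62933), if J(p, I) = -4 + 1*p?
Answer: -1/302484 ≈ -3.3060e-6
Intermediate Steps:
J(p, I) = -4 + p
g(W) = 3 - W*(35032 + 151*W) (g(W) = 3 - 151*(W + 232)*W = 3 - 151*(232 + W)*W = 3 - (35032 + 151*W)*W = 3 - W*(35032 + 151*W))
1/(g(J(14, -7)) + 62933) = 1/((3 - 35032*(-4 + 14) - 151*(-4 + 14)**2) + 62933) = 1/((3 - 35032*10 - 151*10**2) + 62933) = 1/((3 - 350320 - 151*100) + 62933) = 1/((3 - 350320 - 15100) + 62933) = 1/(-365417 + 62933) = 1/(-302484) = -1/302484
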